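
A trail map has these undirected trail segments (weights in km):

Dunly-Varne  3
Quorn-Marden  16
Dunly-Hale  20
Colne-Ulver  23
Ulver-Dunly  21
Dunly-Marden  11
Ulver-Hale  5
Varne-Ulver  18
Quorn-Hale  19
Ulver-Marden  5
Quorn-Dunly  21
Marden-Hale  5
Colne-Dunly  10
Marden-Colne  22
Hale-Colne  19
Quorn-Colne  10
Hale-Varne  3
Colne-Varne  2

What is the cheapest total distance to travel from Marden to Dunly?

Settle nodes by increasing distance from Marden:
Marden: 0
Ulver: 5  (via Marden)
Hale: 5  (via Marden)
Varne: 8  (via Hale)
Colne: 10  (via Varne)
Dunly: 11  (via Marden)
Shortest route: Marden → Dunly = 11 km.

11 km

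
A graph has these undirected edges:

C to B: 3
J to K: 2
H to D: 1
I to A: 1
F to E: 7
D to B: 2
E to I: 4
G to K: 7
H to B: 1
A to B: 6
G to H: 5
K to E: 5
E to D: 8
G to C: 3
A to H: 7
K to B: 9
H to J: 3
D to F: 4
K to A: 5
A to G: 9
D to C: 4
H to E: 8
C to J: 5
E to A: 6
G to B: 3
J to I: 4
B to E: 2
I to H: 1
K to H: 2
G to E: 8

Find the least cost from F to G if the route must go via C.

11

Best F to C: F → D → C costing 8
Best C to G: C → G costing 3
Total via C: 8 + 3 = 11.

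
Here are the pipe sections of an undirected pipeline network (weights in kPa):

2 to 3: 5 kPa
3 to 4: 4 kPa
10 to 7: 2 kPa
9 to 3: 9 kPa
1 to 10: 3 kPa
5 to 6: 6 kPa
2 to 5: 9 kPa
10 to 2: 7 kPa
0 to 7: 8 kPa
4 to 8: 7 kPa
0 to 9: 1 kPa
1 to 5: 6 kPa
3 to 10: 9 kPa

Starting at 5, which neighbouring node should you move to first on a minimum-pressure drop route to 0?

1

Compare a few routes:
5 → 2 → 10 → 7 → 0: 9+7+2+8 = 26
5 → 1 → 10 → 3 → 9 → 0: 6+3+9+9+1 = 28
5 → 1 → 10 → 7 → 0: 6+3+2+8 = 19
5 → 2 → 3 → 9 → 0: 9+5+9+1 = 24
Cheapest is 5 → 1 → 10 → 7 → 0 at 19 kPa.
So from 5 the first move is to 1.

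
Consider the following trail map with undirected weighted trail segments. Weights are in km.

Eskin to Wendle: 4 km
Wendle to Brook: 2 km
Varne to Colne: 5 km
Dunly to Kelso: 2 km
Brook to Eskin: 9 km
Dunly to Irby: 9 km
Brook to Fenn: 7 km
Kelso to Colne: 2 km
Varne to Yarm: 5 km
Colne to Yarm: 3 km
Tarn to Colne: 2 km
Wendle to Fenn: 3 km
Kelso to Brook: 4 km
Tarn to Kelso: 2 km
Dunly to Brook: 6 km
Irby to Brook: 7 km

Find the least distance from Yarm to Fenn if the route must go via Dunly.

Best Yarm to Dunly: Yarm → Colne → Kelso → Dunly costing 7
Best Dunly to Fenn: Dunly → Brook → Wendle → Fenn costing 11
Total via Dunly: 7 + 11 = 18 km.

18 km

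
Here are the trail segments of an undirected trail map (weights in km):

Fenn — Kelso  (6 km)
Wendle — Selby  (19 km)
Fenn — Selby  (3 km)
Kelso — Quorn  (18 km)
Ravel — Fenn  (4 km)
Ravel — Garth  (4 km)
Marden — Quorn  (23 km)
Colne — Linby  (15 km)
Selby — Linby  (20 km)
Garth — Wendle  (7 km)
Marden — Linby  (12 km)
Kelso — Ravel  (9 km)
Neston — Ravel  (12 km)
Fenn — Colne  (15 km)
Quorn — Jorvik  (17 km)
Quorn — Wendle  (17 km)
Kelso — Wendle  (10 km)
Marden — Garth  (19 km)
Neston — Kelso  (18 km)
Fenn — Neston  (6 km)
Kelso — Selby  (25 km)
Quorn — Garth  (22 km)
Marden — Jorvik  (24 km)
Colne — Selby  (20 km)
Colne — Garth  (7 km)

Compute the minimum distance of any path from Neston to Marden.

Shortest distances from Neston:
Neston: 0
Fenn: 6  (via Neston)
Selby: 9  (via Fenn)
Ravel: 10  (via Fenn)
Kelso: 12  (via Fenn)
Garth: 14  (via Ravel)
Colne: 21  (via Fenn)
Wendle: 21  (via Garth)
Linby: 29  (via Selby)
Quorn: 30  (via Kelso)
Marden: 33  (via Garth)
Shortest route: Neston → Fenn → Ravel → Garth → Marden = 33 km.

33 km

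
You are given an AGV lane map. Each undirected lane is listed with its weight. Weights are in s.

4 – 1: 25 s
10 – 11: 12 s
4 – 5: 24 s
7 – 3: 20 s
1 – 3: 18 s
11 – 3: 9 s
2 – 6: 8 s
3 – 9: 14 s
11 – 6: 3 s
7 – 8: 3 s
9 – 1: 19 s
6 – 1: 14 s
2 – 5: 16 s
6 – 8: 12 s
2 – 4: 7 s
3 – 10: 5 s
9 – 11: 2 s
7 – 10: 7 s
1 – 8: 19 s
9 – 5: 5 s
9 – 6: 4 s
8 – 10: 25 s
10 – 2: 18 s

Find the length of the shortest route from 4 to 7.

Candidate routes:
4 → 2 → 10 → 7: 7+18+7 = 32
4 → 2 → 6 → 8 → 7: 7+8+12+3 = 30
4 → 2 → 6 → 11 → 3 → 10 → 7: 7+8+3+9+5+7 = 39
4 → 2 → 6 → 11 → 10 → 7: 7+8+3+12+7 = 37
The minimum is 30 s via 4 → 2 → 6 → 8 → 7.

30 s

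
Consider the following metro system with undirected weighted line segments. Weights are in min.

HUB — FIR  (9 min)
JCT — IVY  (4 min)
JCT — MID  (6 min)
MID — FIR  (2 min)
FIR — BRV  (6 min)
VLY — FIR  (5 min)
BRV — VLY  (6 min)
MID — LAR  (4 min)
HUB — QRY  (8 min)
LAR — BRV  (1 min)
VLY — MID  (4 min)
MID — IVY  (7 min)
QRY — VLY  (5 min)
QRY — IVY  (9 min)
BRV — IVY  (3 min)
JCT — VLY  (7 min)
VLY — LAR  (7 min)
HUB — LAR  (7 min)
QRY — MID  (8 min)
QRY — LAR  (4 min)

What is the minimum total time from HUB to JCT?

Running Dijkstra from HUB:
HUB: 0
LAR: 7  (via HUB)
QRY: 8  (via HUB)
BRV: 8  (via LAR)
FIR: 9  (via HUB)
MID: 11  (via LAR)
IVY: 11  (via BRV)
VLY: 13  (via QRY)
JCT: 15  (via IVY)
Shortest route: HUB → LAR → BRV → IVY → JCT = 15 min.

15 min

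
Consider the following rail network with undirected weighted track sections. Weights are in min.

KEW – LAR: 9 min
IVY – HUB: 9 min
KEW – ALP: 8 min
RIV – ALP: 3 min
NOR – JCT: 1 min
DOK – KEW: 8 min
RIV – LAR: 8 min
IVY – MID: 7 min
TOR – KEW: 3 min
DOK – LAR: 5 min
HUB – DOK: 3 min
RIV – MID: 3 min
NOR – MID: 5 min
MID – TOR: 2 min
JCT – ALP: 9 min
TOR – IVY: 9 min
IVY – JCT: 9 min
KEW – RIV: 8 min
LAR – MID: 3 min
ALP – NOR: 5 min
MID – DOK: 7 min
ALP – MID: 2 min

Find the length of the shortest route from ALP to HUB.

12 min

Running Dijkstra from ALP:
ALP: 0
MID: 2  (via ALP)
RIV: 3  (via ALP)
TOR: 4  (via MID)
LAR: 5  (via MID)
NOR: 5  (via ALP)
JCT: 6  (via NOR)
KEW: 7  (via TOR)
IVY: 9  (via MID)
DOK: 9  (via MID)
HUB: 12  (via DOK)
Shortest route: ALP → MID → DOK → HUB = 12 min.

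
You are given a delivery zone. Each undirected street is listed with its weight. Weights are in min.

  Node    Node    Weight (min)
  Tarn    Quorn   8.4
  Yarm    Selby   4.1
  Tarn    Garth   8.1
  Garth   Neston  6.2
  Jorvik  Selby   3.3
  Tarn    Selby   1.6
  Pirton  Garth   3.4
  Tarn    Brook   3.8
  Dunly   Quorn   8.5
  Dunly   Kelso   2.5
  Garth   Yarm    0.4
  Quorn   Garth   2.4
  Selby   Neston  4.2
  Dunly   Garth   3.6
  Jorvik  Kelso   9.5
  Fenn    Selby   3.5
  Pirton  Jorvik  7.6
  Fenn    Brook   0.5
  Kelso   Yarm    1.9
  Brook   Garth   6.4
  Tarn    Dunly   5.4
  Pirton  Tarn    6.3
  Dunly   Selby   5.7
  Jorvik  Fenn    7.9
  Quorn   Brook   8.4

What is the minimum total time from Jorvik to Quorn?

10.2 min

Settle nodes by increasing distance from Jorvik:
Jorvik: 0
Selby: 3.3  (via Jorvik)
Tarn: 4.9  (via Selby)
Fenn: 6.8  (via Selby)
Brook: 7.3  (via Fenn)
Yarm: 7.4  (via Selby)
Neston: 7.5  (via Selby)
Pirton: 7.6  (via Jorvik)
Garth: 7.8  (via Yarm)
Dunly: 9  (via Selby)
Kelso: 9.3  (via Yarm)
Quorn: 10.2  (via Garth)
Shortest route: Jorvik–Selby–Yarm–Garth–Quorn = 10.2 min.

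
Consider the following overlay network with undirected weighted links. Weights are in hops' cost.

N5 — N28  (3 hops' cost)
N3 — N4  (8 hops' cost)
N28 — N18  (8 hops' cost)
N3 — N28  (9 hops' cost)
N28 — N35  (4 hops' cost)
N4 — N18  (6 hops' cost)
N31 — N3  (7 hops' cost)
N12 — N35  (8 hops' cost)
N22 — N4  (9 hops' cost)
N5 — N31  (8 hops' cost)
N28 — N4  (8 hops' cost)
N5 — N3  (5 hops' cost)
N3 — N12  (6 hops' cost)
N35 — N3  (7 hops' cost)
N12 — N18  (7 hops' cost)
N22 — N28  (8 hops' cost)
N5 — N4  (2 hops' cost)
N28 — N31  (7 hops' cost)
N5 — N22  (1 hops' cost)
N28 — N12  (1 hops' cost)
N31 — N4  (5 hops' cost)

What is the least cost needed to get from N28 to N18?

8 hops' cost

Candidate routes:
N28 → N5 → N4 → N18: 3+2+6 = 11
N28 → N4 → N18: 8+6 = 14
N28 → N18: 8 = 8
The minimum is 8 hops' cost via N28 → N18.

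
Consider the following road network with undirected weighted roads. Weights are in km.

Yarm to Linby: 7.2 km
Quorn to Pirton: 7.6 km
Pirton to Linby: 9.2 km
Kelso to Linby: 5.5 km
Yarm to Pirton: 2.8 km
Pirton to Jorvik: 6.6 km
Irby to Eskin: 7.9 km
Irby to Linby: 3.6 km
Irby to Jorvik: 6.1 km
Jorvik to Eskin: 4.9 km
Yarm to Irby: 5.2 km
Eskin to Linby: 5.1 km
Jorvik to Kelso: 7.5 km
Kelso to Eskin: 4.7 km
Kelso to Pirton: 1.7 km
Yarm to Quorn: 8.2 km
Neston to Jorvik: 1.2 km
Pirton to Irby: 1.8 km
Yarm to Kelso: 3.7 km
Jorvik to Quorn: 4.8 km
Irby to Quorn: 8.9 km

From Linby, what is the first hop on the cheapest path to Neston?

Enumerating some paths:
Linby - Eskin - Jorvik - Neston: 5.1+4.9+1.2 = 11.2
Linby - Irby - Jorvik - Neston: 3.6+6.1+1.2 = 10.9
Cheapest is Linby - Irby - Jorvik - Neston at 10.9 km.
So from Linby the first move is to Irby.

Irby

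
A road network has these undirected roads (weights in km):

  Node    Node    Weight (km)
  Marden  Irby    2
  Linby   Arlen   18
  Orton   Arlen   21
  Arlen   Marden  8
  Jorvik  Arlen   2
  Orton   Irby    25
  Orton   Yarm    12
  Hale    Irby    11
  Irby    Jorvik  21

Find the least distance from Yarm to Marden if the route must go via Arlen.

41 km

Best Yarm to Arlen: Yarm–Orton–Arlen costing 33
Shortest Arlen→Marden: Arlen–Marden = 8
Total via Arlen: 33 + 8 = 41 km.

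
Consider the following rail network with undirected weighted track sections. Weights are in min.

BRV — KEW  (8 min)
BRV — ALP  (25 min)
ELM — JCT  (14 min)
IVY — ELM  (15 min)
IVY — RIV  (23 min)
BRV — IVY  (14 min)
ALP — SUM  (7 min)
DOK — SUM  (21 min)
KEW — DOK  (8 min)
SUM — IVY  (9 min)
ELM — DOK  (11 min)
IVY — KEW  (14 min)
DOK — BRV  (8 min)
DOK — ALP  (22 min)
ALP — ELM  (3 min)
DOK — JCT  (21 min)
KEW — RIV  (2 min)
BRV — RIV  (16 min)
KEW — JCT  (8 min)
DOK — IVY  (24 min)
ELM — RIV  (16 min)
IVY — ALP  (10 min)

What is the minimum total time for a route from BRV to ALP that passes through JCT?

Shortest BRV→JCT: BRV–KEW–JCT = 16
Best JCT to ALP: JCT–ELM–ALP costing 17
Total via JCT: 16 + 17 = 33 min.

33 min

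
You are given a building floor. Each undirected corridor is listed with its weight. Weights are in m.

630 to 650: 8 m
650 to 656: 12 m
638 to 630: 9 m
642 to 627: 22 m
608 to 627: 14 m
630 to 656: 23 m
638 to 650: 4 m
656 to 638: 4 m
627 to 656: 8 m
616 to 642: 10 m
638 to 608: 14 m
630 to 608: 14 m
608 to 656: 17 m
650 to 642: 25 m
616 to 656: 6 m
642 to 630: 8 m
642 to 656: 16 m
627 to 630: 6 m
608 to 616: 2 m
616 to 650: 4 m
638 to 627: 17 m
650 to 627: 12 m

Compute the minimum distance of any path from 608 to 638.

Shortest distances from 608:
608: 0
616: 2  (via 608)
650: 6  (via 616)
656: 8  (via 616)
638: 10  (via 650)
Shortest route: 608–616–650–638 = 10 m.

10 m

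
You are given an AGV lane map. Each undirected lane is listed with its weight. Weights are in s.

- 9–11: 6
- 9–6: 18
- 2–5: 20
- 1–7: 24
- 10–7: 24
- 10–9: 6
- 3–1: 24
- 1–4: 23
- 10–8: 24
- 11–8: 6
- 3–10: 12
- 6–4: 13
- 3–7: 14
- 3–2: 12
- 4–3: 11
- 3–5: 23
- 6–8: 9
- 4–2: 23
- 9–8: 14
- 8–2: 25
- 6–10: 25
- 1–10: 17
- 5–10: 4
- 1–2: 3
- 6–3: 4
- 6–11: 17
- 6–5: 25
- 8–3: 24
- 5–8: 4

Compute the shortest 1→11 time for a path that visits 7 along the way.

Shortest 1→7: 1–7 = 24
Shortest 7→11: 7–3–6–8–11 = 33
Total via 7: 24 + 33 = 57 s.

57 s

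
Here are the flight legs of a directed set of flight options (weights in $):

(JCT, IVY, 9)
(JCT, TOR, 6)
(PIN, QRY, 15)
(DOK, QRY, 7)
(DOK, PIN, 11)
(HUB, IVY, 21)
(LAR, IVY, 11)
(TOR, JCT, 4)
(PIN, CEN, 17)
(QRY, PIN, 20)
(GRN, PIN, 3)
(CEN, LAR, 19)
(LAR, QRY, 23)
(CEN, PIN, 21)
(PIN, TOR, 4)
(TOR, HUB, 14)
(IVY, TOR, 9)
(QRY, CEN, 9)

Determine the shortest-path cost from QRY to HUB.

$38

Running Dijkstra from QRY:
QRY: 0
CEN: 9  (via QRY)
PIN: 20  (via QRY)
TOR: 24  (via PIN)
LAR: 28  (via CEN)
JCT: 28  (via TOR)
IVY: 37  (via JCT)
HUB: 38  (via TOR)
Shortest route: QRY–PIN–TOR–HUB = $38.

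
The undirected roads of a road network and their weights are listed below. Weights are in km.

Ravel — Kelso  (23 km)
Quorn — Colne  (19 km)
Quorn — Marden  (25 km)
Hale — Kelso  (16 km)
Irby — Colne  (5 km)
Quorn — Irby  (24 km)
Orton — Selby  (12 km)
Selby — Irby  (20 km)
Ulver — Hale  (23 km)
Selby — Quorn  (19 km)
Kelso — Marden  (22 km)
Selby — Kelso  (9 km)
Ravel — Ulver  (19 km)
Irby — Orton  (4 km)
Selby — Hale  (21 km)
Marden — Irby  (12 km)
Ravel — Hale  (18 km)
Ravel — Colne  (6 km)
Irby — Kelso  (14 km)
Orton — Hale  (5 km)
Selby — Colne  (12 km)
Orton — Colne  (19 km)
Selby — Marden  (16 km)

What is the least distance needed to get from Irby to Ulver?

30 km

Enumerating some paths:
Irby - Orton - Hale - Ulver: 4+5+23 = 32
Irby - Orton - Hale - Ravel - Ulver: 4+5+18+19 = 46
Irby - Colne - Ravel - Ulver: 5+6+19 = 30
Irby - Orton - Colne - Ravel - Ulver: 4+19+6+19 = 48
Cheapest is Irby - Colne - Ravel - Ulver at 30 km.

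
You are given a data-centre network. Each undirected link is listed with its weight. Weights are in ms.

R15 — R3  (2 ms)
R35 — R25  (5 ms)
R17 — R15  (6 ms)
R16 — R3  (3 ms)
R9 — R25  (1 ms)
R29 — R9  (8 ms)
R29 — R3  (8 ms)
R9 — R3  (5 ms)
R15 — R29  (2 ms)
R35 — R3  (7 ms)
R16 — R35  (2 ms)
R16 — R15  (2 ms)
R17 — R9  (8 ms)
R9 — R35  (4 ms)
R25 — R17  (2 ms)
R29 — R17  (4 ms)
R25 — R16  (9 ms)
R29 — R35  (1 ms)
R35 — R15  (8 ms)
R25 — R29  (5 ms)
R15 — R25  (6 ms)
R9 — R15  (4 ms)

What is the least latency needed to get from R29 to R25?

5 ms

Shortest distances from R29:
R29: 0
R35: 1  (via R29)
R15: 2  (via R29)
R16: 3  (via R35)
R17: 4  (via R29)
R3: 4  (via R15)
R9: 5  (via R35)
R25: 5  (via R29)
Shortest route: R29 → R25 = 5 ms.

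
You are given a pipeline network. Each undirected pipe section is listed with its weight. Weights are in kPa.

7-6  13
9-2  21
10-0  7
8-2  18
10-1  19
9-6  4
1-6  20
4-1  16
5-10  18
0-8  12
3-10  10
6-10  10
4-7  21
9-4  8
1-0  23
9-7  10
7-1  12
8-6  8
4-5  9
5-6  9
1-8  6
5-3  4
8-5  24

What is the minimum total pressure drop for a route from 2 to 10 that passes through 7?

Best 2 to 7: 2–9–7 costing 31
Shortest 7→10: 7–6–10 = 23
Total via 7: 31 + 23 = 54 kPa.

54 kPa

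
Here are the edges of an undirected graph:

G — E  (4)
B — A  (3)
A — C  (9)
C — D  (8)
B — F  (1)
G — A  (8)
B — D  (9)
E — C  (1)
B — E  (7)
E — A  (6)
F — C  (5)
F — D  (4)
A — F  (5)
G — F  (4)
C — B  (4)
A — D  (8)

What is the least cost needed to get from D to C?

8

Candidate routes:
D - C: 8 = 8
D - F - C: 4+5 = 9
Cheapest is D - C at 8.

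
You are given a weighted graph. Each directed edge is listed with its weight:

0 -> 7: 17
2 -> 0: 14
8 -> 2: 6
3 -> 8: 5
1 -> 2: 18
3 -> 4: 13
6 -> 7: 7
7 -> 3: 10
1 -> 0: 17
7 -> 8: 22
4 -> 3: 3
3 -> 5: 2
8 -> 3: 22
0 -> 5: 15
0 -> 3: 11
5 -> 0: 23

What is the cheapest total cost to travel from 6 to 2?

28

Candidate routes:
6 → 7 → 8 → 2: 7+22+6 = 35
6 → 7 → 3 → 8 → 2: 7+10+5+6 = 28
Cheapest is 6 → 7 → 3 → 8 → 2 at 28.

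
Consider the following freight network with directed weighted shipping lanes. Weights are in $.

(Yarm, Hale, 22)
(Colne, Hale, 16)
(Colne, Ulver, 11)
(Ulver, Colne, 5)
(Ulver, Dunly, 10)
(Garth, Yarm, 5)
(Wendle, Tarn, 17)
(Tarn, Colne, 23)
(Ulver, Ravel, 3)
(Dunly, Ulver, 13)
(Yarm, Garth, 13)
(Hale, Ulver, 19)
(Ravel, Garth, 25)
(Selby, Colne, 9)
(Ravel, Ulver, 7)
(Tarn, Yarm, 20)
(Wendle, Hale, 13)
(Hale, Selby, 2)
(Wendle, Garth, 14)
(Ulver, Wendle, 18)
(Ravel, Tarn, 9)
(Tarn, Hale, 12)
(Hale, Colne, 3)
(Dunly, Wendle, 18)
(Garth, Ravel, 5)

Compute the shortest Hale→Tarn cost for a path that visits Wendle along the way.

Shortest Hale→Wendle: Hale–Colne–Ulver–Wendle = 32
Best Wendle to Tarn: Wendle–Tarn costing 17
Total via Wendle: 32 + 17 = $49.

$49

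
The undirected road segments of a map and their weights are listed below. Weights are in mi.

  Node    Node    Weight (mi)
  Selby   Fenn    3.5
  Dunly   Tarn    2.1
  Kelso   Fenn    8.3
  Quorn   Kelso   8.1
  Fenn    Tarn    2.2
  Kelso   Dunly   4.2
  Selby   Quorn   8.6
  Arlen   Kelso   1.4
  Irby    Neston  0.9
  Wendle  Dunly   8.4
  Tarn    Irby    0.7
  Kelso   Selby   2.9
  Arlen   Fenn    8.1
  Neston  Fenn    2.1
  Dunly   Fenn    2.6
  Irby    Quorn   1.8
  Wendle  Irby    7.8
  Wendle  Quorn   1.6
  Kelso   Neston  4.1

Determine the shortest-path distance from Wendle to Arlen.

Settle nodes by increasing distance from Wendle:
Wendle: 0
Quorn: 1.6  (via Wendle)
Irby: 3.4  (via Quorn)
Tarn: 4.1  (via Irby)
Neston: 4.3  (via Irby)
Dunly: 6.2  (via Tarn)
Fenn: 6.3  (via Tarn)
Kelso: 8.4  (via Neston)
Arlen: 9.8  (via Kelso)
Shortest route: Wendle–Quorn–Irby–Neston–Kelso–Arlen = 9.8 mi.

9.8 mi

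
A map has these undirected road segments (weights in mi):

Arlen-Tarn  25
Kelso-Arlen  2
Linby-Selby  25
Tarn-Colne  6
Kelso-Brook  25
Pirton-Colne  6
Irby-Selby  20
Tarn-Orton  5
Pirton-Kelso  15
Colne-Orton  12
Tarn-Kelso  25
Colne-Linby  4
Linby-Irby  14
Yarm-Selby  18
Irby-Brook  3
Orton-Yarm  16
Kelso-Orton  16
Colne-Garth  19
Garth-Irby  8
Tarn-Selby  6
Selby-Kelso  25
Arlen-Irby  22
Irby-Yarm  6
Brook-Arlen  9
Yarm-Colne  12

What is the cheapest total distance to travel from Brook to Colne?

Running Dijkstra from Brook:
Brook: 0
Irby: 3  (via Brook)
Arlen: 9  (via Brook)
Yarm: 9  (via Irby)
Kelso: 11  (via Arlen)
Garth: 11  (via Irby)
Linby: 17  (via Irby)
Colne: 21  (via Yarm)
Shortest route: Brook–Irby–Yarm–Colne = 21 mi.

21 mi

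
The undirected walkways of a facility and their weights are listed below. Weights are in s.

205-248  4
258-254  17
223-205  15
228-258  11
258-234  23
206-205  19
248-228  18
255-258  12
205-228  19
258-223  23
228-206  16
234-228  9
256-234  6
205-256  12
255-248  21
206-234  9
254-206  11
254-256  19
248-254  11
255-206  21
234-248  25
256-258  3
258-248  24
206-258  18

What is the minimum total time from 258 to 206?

18 s

Candidate routes:
258 → 206: 18 = 18
258 → 254 → 206: 17+11 = 28
258 → 228 → 206: 11+16 = 27
Cheapest is 258 → 206 at 18 s.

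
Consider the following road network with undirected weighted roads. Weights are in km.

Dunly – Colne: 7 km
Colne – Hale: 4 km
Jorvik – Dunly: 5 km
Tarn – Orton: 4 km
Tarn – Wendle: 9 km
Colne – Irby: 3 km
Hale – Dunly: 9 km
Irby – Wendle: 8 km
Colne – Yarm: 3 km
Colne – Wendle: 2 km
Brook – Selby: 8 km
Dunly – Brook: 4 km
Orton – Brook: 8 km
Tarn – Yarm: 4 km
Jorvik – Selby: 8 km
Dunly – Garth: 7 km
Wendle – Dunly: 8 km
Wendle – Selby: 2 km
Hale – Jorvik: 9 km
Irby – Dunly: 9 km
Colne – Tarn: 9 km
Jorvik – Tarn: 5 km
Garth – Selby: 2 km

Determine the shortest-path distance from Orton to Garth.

17 km

Shortest distances from Orton:
Orton: 0
Tarn: 4  (via Orton)
Yarm: 8  (via Tarn)
Brook: 8  (via Orton)
Jorvik: 9  (via Tarn)
Colne: 11  (via Yarm)
Dunly: 12  (via Brook)
Wendle: 13  (via Tarn)
Irby: 14  (via Colne)
Hale: 15  (via Colne)
Selby: 15  (via Wendle)
Garth: 17  (via Selby)
Shortest route: Orton → Tarn → Wendle → Selby → Garth = 17 km.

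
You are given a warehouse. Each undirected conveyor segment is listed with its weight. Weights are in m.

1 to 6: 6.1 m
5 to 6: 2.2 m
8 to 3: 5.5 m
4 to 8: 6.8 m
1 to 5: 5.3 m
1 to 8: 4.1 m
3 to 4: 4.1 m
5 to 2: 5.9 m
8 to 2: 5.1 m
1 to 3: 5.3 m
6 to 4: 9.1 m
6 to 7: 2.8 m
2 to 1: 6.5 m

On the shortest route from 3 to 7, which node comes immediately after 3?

Enumerating some paths:
3–1–6–7: 5.3+6.1+2.8 = 14.2
3–8–1–6–7: 5.5+4.1+6.1+2.8 = 18.5
3–4–6–7: 4.1+9.1+2.8 = 16
3–1–5–6–7: 5.3+5.3+2.2+2.8 = 15.6
The minimum is 14.2 m via 3–1–6–7.
So from 3 the first move is to 1.

1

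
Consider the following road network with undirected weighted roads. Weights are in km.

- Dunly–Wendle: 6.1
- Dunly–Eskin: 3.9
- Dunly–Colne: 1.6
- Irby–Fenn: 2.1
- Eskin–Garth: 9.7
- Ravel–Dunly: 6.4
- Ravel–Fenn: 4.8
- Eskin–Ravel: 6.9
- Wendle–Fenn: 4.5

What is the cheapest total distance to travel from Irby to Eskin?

Shortest distances from Irby:
Irby: 0
Fenn: 2.1  (via Irby)
Wendle: 6.6  (via Fenn)
Ravel: 6.9  (via Fenn)
Dunly: 12.7  (via Wendle)
Eskin: 13.8  (via Ravel)
Shortest route: Irby–Fenn–Ravel–Eskin = 13.8 km.

13.8 km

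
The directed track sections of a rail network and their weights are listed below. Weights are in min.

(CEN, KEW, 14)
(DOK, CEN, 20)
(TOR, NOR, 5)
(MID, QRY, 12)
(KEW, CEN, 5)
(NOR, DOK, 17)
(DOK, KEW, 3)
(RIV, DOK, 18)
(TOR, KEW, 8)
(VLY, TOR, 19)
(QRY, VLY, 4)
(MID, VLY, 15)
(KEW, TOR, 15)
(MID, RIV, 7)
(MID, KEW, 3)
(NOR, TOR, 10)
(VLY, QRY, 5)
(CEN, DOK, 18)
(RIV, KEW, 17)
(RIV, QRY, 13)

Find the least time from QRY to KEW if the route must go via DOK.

Shortest QRY→DOK: QRY → VLY → TOR → NOR → DOK = 45
Shortest DOK→KEW: DOK → KEW = 3
Total via DOK: 45 + 3 = 48 min.

48 min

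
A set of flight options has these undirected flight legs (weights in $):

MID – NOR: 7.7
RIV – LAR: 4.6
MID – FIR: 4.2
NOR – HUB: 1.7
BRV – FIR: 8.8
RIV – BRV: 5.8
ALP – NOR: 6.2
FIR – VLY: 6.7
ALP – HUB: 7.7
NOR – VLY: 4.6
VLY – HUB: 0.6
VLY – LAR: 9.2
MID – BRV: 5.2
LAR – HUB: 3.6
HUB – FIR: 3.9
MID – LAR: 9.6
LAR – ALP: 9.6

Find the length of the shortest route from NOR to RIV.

Candidate routes:
NOR → HUB → LAR → RIV: 1.7+3.6+4.6 = 9.9
NOR → VLY → HUB → LAR → RIV: 4.6+0.6+3.6+4.6 = 13.4
Cheapest is NOR → HUB → LAR → RIV at $9.9.

$9.9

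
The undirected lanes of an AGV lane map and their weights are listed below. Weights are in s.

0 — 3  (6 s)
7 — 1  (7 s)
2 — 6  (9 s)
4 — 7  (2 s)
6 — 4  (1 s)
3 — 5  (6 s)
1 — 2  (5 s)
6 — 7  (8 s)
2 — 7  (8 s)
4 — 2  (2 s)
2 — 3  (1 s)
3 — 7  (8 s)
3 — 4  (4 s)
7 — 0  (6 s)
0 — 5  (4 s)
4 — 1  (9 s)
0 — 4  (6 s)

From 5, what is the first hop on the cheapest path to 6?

Candidate routes:
5–0–4–6: 4+6+1 = 11
5–3–2–4–6: 6+1+2+1 = 10
5–3–4–6: 6+4+1 = 11
The minimum is 10 s via 5–3–2–4–6.
So from 5 the first move is to 3.

3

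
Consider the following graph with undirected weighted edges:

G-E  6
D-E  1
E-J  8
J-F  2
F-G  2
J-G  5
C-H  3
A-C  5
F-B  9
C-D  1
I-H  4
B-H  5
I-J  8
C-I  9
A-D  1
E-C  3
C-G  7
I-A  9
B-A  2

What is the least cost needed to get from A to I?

9

Shortest distances from A:
A: 0
D: 1  (via A)
B: 2  (via A)
C: 2  (via D)
E: 2  (via D)
H: 5  (via C)
G: 8  (via E)
I: 9  (via A)
Shortest route: A → I = 9.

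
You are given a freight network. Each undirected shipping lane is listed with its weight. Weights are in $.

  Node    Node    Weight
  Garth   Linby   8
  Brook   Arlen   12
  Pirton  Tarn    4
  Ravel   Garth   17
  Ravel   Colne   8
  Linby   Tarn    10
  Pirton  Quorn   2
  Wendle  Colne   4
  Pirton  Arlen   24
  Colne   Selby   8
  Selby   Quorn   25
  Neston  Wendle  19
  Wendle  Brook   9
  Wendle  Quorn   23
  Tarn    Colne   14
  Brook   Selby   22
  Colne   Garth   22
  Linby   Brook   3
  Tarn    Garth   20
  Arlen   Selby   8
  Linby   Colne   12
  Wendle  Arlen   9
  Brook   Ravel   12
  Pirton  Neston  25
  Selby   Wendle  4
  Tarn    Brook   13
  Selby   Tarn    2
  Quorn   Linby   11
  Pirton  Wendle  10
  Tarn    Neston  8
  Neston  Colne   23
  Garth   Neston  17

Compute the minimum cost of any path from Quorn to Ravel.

$24

Enumerating some paths:
Quorn - Linby - Colne - Ravel: 11+12+8 = 31
Quorn - Pirton - Tarn - Colne - Ravel: 2+4+14+8 = 28
Quorn - Linby - Brook - Ravel: 11+3+12 = 26
Quorn - Pirton - Tarn - Selby - Colne - Ravel: 2+4+2+8+8 = 24
Cheapest is Quorn - Pirton - Tarn - Selby - Colne - Ravel at $24.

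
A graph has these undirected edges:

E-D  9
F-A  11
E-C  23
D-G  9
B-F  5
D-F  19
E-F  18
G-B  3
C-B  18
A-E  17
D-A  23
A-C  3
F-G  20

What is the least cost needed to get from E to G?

Compare a few routes:
E–F–B–G: 18+5+3 = 26
E–D–G: 9+9 = 18
Cheapest is E–D–G at 18.

18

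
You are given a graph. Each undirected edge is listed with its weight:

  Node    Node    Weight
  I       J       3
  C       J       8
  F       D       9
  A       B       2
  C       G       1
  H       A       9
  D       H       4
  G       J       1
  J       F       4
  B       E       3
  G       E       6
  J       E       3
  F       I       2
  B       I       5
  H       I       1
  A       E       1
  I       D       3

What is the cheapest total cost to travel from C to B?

8

Running Dijkstra from C:
C: 0
G: 1  (via C)
J: 2  (via G)
E: 5  (via J)
I: 5  (via J)
A: 6  (via E)
F: 6  (via J)
H: 6  (via I)
B: 8  (via E)
Shortest route: C → G → J → E → B = 8.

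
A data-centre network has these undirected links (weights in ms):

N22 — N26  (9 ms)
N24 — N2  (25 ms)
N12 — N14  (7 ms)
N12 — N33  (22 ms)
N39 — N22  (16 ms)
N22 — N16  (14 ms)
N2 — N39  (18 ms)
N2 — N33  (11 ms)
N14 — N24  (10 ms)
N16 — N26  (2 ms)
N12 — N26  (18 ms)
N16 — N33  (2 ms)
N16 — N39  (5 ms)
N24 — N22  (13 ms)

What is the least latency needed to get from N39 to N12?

25 ms

Candidate routes:
N39 → N22 → N26 → N12: 16+9+18 = 43
N39 → N16 → N33 → N12: 5+2+22 = 29
N39 → N16 → N26 → N12: 5+2+18 = 25
The minimum is 25 ms via N39 → N16 → N26 → N12.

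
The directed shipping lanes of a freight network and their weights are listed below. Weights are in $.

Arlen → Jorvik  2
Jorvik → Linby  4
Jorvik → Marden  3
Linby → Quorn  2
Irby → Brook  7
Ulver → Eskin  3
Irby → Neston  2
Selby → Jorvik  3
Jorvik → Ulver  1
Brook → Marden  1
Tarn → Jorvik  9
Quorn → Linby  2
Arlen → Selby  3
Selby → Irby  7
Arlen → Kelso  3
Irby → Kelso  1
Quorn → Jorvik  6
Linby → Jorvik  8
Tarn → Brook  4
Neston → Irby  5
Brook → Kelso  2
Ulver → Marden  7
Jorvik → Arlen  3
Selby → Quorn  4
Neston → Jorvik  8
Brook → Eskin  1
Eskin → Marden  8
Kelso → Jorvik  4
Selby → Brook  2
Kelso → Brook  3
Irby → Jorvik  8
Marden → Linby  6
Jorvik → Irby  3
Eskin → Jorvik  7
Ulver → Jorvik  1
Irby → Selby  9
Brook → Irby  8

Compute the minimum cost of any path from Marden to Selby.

Settle nodes by increasing distance from Marden:
Marden: 0
Linby: 6  (via Marden)
Quorn: 8  (via Linby)
Jorvik: 14  (via Linby)
Ulver: 15  (via Jorvik)
Irby: 17  (via Jorvik)
Arlen: 17  (via Jorvik)
Eskin: 18  (via Ulver)
Kelso: 18  (via Irby)
Neston: 19  (via Irby)
Selby: 20  (via Arlen)
Shortest route: Marden → Linby → Jorvik → Arlen → Selby = $20.

$20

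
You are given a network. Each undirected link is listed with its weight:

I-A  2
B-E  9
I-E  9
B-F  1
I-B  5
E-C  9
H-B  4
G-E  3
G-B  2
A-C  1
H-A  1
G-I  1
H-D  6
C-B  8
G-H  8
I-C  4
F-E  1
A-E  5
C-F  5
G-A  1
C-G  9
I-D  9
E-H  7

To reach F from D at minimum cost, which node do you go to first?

Enumerating some paths:
D - H - A - C - F: 6+1+1+5 = 13
D - H - B - F: 6+4+1 = 11
D - H - A - G - E - F: 6+1+1+3+1 = 12
D - H - A - E - F: 6+1+5+1 = 13
The minimum is 11 via D - H - B - F.
So from D the first move is to H.

H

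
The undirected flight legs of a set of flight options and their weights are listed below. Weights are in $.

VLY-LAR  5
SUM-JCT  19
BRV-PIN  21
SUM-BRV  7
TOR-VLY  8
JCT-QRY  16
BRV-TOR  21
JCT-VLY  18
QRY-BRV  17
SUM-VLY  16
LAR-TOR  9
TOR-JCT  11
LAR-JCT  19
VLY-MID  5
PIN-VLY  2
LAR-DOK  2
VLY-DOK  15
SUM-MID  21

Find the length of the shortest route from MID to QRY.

$39

Running Dijkstra from MID:
MID: 0
VLY: 5  (via MID)
PIN: 7  (via VLY)
LAR: 10  (via VLY)
DOK: 12  (via LAR)
TOR: 13  (via VLY)
SUM: 21  (via MID)
JCT: 23  (via VLY)
BRV: 28  (via PIN)
QRY: 39  (via JCT)
Shortest route: MID–VLY–JCT–QRY = $39.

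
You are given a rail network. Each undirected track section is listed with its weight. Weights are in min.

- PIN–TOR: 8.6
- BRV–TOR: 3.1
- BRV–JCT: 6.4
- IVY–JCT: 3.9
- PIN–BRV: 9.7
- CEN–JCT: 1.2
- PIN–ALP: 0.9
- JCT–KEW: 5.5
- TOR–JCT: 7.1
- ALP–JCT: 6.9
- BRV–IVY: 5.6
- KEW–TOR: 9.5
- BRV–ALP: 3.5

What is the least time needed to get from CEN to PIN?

9 min

Candidate routes:
CEN → JCT → TOR → BRV → ALP → PIN: 1.2+7.1+3.1+3.5+0.9 = 15.8
CEN → JCT → ALP → PIN: 1.2+6.9+0.9 = 9
CEN → JCT → IVY → BRV → ALP → PIN: 1.2+3.9+5.6+3.5+0.9 = 15.1
CEN → JCT → BRV → ALP → PIN: 1.2+6.4+3.5+0.9 = 12
The minimum is 9 min via CEN → JCT → ALP → PIN.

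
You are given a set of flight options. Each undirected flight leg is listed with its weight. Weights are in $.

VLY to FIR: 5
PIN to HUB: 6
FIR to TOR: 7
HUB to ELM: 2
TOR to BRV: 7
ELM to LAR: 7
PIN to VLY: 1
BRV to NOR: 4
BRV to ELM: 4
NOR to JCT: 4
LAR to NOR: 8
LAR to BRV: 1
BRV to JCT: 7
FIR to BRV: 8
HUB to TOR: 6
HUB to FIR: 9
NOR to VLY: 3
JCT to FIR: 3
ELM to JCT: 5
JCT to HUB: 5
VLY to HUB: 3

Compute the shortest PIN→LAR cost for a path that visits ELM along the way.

Best PIN to ELM: PIN–VLY–HUB–ELM costing 6
Shortest ELM→LAR: ELM–BRV–LAR = 5
Total via ELM: 6 + 5 = $11.

$11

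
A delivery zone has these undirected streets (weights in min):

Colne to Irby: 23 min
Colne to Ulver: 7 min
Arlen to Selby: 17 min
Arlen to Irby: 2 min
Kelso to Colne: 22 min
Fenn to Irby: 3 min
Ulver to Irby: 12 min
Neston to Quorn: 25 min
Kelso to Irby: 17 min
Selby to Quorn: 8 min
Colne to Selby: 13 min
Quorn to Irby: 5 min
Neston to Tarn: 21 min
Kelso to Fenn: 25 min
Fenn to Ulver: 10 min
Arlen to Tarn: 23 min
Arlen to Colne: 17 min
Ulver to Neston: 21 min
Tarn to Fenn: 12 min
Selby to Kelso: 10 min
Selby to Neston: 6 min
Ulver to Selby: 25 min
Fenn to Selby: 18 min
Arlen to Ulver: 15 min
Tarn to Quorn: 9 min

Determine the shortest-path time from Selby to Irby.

Candidate routes:
Selby → Arlen → Irby: 17+2 = 19
Selby → Quorn → Irby: 8+5 = 13
Selby → Kelso → Irby: 10+17 = 27
Selby → Fenn → Irby: 18+3 = 21
The minimum is 13 min via Selby → Quorn → Irby.

13 min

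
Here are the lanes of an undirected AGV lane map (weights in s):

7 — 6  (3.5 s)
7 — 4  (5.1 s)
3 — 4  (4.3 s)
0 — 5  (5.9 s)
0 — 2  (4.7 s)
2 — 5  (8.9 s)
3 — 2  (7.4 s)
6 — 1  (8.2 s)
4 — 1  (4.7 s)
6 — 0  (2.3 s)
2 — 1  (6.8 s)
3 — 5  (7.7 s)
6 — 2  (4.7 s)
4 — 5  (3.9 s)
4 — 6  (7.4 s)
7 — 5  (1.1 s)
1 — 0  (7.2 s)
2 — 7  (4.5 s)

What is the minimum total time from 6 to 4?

Enumerating some paths:
6 → 7 → 4: 3.5+5.1 = 8.6
6 → 7 → 5 → 4: 3.5+1.1+3.9 = 8.5
6 → 4: 7.4 = 7.4
6 → 0 → 5 → 4: 2.3+5.9+3.9 = 12.1
Cheapest is 6 → 4 at 7.4 s.

7.4 s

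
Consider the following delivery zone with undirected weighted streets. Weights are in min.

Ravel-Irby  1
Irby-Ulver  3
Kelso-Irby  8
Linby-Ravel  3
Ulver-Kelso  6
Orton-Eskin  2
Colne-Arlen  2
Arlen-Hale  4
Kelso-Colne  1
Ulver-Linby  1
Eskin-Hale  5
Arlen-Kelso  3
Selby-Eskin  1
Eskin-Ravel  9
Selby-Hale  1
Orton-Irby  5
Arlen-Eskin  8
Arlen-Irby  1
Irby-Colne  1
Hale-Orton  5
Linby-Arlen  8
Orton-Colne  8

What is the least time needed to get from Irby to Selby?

Enumerating some paths:
Irby - Colne - Arlen - Hale - Selby: 1+2+4+1 = 8
Irby - Arlen - Hale - Selby: 1+4+1 = 6
The minimum is 6 min via Irby - Arlen - Hale - Selby.

6 min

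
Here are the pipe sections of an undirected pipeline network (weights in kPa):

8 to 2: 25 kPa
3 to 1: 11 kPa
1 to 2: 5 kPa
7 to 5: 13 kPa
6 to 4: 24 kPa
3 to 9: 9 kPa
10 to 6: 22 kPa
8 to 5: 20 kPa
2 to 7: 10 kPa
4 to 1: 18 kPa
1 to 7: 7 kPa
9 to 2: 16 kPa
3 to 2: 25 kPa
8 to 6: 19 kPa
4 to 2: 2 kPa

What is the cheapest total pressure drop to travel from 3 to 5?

Running Dijkstra from 3:
3: 0
9: 9  (via 3)
1: 11  (via 3)
2: 16  (via 1)
4: 18  (via 2)
7: 18  (via 1)
5: 31  (via 7)
Shortest route: 3 → 1 → 7 → 5 = 31 kPa.

31 kPa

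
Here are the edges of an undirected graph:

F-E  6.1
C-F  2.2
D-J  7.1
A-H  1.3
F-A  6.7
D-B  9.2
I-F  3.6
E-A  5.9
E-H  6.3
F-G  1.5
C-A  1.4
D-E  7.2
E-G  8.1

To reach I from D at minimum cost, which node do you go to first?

Enumerating some paths:
D–E–F–I: 7.2+6.1+3.6 = 16.9
D–E–G–F–I: 7.2+8.1+1.5+3.6 = 20.4
D–E–A–C–F–I: 7.2+5.9+1.4+2.2+3.6 = 20.3
The minimum is 16.9 via D–E–F–I.
So from D the first move is to E.

E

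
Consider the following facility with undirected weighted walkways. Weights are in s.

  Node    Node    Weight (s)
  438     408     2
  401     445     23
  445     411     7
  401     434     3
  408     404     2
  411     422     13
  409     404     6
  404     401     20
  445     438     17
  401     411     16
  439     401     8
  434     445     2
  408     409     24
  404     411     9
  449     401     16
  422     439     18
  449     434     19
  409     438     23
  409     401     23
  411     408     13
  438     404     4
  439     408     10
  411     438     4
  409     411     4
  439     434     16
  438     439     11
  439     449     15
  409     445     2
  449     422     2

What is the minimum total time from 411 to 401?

Candidate routes:
411 - 401: 16 = 16
411 - 409 - 445 - 434 - 401: 4+2+2+3 = 11
411 - 445 - 434 - 401: 7+2+3 = 12
411 - 438 - 408 - 404 - 409 - 445 - 434 - 401: 4+2+2+6+2+2+3 = 21
The minimum is 11 s via 411 - 409 - 445 - 434 - 401.

11 s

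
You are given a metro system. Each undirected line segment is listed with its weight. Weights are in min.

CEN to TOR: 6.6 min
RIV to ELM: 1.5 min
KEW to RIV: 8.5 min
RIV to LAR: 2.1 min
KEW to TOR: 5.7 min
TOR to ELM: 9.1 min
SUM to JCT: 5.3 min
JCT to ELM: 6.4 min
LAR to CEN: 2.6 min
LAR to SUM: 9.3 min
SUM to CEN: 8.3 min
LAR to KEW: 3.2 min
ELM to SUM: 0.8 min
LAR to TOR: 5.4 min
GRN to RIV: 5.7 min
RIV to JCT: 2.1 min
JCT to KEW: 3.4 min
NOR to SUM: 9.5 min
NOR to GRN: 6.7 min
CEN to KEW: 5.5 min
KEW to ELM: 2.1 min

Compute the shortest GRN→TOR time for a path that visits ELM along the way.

Best GRN to ELM: GRN–RIV–ELM costing 7.2
Best ELM to TOR: ELM–KEW–TOR costing 7.8
Total via ELM: 7.2 + 7.8 = 15 min.

15 min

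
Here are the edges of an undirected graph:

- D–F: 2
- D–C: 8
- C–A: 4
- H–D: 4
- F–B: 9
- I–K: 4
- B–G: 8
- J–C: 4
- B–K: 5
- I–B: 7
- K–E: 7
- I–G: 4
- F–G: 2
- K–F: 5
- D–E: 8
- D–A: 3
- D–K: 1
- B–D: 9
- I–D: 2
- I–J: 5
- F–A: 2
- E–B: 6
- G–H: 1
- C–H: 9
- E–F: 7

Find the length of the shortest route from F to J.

Settle nodes by increasing distance from F:
F: 0
A: 2  (via F)
D: 2  (via F)
G: 2  (via F)
H: 3  (via G)
K: 3  (via D)
I: 4  (via D)
C: 6  (via A)
E: 7  (via F)
B: 8  (via K)
J: 9  (via I)
Shortest route: F–D–I–J = 9.

9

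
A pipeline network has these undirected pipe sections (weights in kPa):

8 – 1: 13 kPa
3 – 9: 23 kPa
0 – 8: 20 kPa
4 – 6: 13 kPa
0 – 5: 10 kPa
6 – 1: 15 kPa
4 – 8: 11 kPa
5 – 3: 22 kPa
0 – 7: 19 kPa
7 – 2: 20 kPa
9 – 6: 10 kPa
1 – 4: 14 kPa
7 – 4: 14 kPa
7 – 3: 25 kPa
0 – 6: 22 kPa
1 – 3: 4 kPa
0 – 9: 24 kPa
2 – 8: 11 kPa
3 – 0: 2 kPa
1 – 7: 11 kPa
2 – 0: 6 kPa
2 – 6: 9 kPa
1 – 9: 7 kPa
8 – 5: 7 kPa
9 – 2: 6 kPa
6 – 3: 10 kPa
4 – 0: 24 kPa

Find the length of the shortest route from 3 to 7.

Running Dijkstra from 3:
3: 0
0: 2  (via 3)
1: 4  (via 3)
2: 8  (via 0)
6: 10  (via 3)
9: 11  (via 1)
5: 12  (via 0)
7: 15  (via 1)
Shortest route: 3–1–7 = 15 kPa.

15 kPa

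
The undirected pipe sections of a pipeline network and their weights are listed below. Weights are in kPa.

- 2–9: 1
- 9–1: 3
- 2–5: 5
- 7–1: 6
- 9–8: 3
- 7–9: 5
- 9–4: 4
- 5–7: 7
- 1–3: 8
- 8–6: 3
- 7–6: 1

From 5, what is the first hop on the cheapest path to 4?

2

Enumerating some paths:
5 → 2 → 9 → 4: 5+1+4 = 10
5 → 7 → 9 → 4: 7+5+4 = 16
The minimum is 10 kPa via 5 → 2 → 9 → 4.
So from 5 the first move is to 2.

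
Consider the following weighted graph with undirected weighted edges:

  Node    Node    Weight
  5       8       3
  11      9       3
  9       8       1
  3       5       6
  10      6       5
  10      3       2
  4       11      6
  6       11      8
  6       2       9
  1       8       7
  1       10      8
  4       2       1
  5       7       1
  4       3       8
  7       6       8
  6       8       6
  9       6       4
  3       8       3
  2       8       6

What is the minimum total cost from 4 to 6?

Candidate routes:
4 - 2 - 8 - 6: 1+6+6 = 13
4 - 2 - 6: 1+9 = 10
4 - 2 - 8 - 9 - 6: 1+6+1+4 = 12
Cheapest is 4 - 2 - 6 at 10.

10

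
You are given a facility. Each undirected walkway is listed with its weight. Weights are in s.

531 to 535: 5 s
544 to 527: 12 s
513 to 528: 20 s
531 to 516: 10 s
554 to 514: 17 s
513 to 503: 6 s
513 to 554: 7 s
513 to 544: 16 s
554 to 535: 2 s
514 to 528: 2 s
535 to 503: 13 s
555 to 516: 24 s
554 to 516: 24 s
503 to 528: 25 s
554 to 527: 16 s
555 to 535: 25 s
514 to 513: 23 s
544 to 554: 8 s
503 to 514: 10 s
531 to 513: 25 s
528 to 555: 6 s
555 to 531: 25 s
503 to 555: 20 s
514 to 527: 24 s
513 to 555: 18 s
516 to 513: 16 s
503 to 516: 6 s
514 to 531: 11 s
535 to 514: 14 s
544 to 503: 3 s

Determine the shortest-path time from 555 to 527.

32 s

Settle nodes by increasing distance from 555:
555: 0
528: 6  (via 555)
514: 8  (via 528)
503: 18  (via 514)
513: 18  (via 555)
531: 19  (via 514)
544: 21  (via 503)
535: 22  (via 514)
554: 24  (via 535)
516: 24  (via 555)
527: 32  (via 514)
Shortest route: 555 → 528 → 514 → 527 = 32 s.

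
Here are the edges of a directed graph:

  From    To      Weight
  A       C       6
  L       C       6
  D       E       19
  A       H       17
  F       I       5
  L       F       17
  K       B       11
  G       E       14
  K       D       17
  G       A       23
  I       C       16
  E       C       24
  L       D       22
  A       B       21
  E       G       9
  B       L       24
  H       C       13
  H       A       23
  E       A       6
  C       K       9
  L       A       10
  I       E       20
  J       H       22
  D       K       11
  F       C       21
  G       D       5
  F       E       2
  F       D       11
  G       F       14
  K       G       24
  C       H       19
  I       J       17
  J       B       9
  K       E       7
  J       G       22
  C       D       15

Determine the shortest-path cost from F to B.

Candidate routes:
F–D–K–B: 11+11+11 = 33
F–I–J–B: 5+17+9 = 31
F–E–A–C–K–B: 2+6+6+9+11 = 34
F–E–A–B: 2+6+21 = 29
The minimum is 29 via F–E–A–B.

29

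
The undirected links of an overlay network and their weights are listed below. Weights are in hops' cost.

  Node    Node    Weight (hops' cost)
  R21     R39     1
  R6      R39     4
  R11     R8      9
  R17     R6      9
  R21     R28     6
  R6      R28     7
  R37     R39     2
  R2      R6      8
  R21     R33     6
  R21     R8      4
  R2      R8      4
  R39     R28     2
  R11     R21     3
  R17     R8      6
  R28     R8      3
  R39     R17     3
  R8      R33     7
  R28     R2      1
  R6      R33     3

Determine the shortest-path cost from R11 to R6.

Enumerating some paths:
R11 - R21 - R33 - R6: 3+6+3 = 12
R11 - R21 - R39 - R6: 3+1+4 = 8
Cheapest is R11 - R21 - R39 - R6 at 8 hops' cost.

8 hops' cost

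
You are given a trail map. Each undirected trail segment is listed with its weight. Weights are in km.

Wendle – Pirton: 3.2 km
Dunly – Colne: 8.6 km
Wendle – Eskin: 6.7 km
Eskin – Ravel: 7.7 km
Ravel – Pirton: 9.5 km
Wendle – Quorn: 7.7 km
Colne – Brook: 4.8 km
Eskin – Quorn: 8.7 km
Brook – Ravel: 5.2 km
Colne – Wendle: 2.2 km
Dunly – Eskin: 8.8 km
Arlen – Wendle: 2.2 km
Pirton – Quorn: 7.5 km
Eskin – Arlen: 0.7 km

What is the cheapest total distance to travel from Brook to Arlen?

Settle nodes by increasing distance from Brook:
Brook: 0
Colne: 4.8  (via Brook)
Ravel: 5.2  (via Brook)
Wendle: 7  (via Colne)
Arlen: 9.2  (via Wendle)
Shortest route: Brook → Colne → Wendle → Arlen = 9.2 km.

9.2 km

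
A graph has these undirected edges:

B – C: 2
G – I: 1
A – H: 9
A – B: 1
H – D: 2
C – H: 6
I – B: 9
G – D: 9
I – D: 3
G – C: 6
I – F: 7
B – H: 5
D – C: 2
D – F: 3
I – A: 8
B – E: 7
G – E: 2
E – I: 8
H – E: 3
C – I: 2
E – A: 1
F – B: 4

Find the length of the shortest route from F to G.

Shortest distances from F:
F: 0
D: 3  (via F)
B: 4  (via F)
A: 5  (via B)
C: 5  (via D)
H: 5  (via D)
E: 6  (via A)
I: 6  (via D)
G: 7  (via I)
Shortest route: F → D → I → G = 7.

7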